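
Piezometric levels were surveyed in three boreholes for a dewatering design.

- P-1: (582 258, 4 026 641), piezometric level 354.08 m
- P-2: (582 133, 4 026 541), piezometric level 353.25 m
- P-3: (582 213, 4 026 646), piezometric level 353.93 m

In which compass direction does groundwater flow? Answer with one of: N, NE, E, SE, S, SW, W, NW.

SW

Differences from P-1: to P-2 (Δx, Δy, Δh) = (-125, -100, -0.83); to P-3 = (-45, 5, -0.15).
Solve a·Δx + b·Δy = Δh: det = (-125)·5 − (-45)·(-100) = -5125.
∂h/∂x = [(-0.83)·5 − (-0.15)·(-100)] / -5125 = +0.003737
∂h/∂y = [(-125)·(-0.15) − (-45)·(-0.83)] / -5125 = +0.003629
Flow = −∇h = (-0.003737 east, -0.003629 north), which points southwest.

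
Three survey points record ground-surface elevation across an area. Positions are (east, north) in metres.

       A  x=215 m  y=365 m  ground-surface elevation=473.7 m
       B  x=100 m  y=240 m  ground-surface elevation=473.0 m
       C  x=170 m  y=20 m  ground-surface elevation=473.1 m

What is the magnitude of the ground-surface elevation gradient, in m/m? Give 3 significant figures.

Taking A as reference: B−A = (-115, -125, -0.7); C−A = (-45, -345, -0.6).
Solve a·Δx + b·Δy = Δz: det = (-115)·(-345) − (-45)·(-125) = 34050.
∂z/∂x = [(-0.7)·(-345) − (-0.6)·(-125)] / 34050 = +0.004890
∂z/∂y = [(-115)·(-0.6) − (-45)·(-0.7)] / 34050 = +0.001101
|∇f| = √(0.004890² + 0.001101²) = 0.005012 m/m

0.00501 m/m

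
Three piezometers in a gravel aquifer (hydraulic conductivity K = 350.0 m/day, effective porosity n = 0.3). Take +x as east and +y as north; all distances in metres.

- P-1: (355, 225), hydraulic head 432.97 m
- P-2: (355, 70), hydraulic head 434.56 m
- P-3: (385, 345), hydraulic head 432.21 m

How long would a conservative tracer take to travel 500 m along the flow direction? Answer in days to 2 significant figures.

23 days

Taking P-1 as reference: P-2−P-1 = (0, -155, +1.59); P-3−P-1 = (30, 120, -0.76).
Determinant of the coordinate differences = 0·120 − 30·(-155) = 4650.
∂h/∂x = [(+1.59)·120 − (-0.76)·(-155)] / 4650 = +0.01570
∂h/∂y = [0·(-0.76) − 30·(+1.59)] / 4650 = -0.01026
|∇h| = √(0.01570² + -0.01026²) = 0.01876
Seepage velocity v = K·i/n = 350.0 × 0.01876 / 0.3 = 21.89 m/day.
t = 500 / 21.89 = 22.84 days.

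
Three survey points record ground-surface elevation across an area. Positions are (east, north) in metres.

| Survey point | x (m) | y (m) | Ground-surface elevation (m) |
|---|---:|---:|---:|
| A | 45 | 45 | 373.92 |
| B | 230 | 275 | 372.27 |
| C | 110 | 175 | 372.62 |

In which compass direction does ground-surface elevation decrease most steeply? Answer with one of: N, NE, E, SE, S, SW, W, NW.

Differences from A: to B (Δx, Δy, Δh) = (185, 230, -1.65); to C = (65, 130, -1.30).
Determinant of the coordinate differences = 185·130 − 65·230 = 9100.
∂z/∂x = [(-1.65)·130 − (-1.30)·230] / 9100 = +0.009286
∂z/∂y = [185·(-1.30) − 65·(-1.65)] / 9100 = -0.01464
Steepest decrease is along −∇f = (-0.009286 E, +0.01464 N) → northwest.

NW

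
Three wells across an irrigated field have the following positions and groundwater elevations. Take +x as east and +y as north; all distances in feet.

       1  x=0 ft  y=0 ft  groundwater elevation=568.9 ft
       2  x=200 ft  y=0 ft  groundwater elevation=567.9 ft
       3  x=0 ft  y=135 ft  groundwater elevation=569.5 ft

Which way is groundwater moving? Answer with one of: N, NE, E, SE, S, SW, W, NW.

SE

∂h/∂x = (567.9 − 568.9) / (200 − 0) = -0.005000
∂h/∂y = (569.5 − 568.9) / (135 − 0) = +0.004444
Flow = −∇h = (+0.005000 east, -0.004444 north), which points southeast.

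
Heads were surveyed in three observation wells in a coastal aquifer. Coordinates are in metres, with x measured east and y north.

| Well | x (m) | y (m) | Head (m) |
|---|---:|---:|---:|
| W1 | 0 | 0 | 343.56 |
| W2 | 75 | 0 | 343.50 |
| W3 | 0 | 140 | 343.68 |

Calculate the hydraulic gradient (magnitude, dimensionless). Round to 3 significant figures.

0.00117

∂h/∂x = (343.50 − 343.56) / (75 − 0) = -0.0008000
∂h/∂y = (343.68 − 343.56) / (140 − 0) = +0.0008571
|∇h| = √(-0.0008000² + 0.0008571²) = 0.001172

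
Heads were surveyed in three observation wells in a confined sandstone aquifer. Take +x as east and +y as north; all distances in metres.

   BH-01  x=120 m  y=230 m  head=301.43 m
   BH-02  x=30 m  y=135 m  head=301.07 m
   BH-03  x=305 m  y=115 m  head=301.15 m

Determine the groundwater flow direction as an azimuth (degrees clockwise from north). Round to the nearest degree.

189°

Differences from BH-01: to BH-02 (Δx, Δy, Δh) = (-90, -95, -0.36); to BH-03 = (185, -115, -0.28).
Solve a·Δx + b·Δy = Δh: det = (-90)·(-115) − 185·(-95) = 27925.
∂h/∂x = [(-0.36)·(-115) − (-0.28)·(-95)] / 27925 = +0.0005300
∂h/∂y = [(-90)·(-0.28) − 185·(-0.36)] / 27925 = +0.003287
Flow direction (−∇h) has components (-0.0005300 E, -0.003287 N).
Azimuth = atan2(E, N) = atan2(-0.0005300, -0.003287) = 189.2° ≈ 189°.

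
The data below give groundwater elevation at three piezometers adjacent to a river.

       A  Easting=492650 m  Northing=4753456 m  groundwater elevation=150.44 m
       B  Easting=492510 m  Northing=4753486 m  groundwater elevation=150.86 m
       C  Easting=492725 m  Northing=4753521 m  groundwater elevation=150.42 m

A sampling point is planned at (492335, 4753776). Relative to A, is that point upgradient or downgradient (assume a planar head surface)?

upgradient

Differences from A: to B (Δx, Δy, Δh) = (-140, 30, +0.42); to C = (75, 65, -0.02).
Solve a·Δx + b·Δy = Δh: det = (-140)·65 − 75·30 = -11350.
∂h/∂x = [(+0.42)·65 − (-0.02)·30] / -11350 = -0.002458
∂h/∂y = [(-140)·(-0.02) − 75·(+0.42)] / -11350 = +0.002529
Head at (492335, 4753776) = 150.44 + (-0.002458)·(-315) + (+0.002529)·(320) = 152.02 m.
That is higher than the 150.44 m at A, so the point is upgradient.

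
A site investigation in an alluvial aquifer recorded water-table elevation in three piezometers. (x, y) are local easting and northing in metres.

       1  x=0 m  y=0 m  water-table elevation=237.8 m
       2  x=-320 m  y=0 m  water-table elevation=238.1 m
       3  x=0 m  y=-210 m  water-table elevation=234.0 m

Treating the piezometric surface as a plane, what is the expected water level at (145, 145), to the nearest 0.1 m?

∂h/∂x = (238.1 − 237.8) / (-320 − 0) = -0.0009375
∂h/∂y = (234.0 − 237.8) / (-210 − 0) = +0.01810
h(145, 145) = 237.8 + (-0.0009375)·(145) + (+0.01810)·(145) = 237.8 -0.136 +2.624 = 240.288 m.

240.3 m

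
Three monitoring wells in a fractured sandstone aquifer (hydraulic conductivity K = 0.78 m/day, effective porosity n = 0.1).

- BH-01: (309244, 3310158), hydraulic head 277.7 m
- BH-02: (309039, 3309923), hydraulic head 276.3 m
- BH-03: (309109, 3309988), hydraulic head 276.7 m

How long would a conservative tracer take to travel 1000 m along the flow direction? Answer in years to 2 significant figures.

With h = a·x + b·y + c and BH-01 as origin, the differences give:
  (-205)·a + (-235)·b = -1.4
  (-135)·a + (-170)·b = -1.0
Eliminate b (×(-170) and ×(-235), subtract): 3125·a = 3.00 → a = ∂h/∂x = +0.0009600
Back-substitute: b = ∂h/∂y = +0.005120.
|∇h| = √(0.0009600² + 0.005120²) = 0.005209
Seepage velocity v = K·i/n = 0.78 × 0.005209 / 0.1 = 0.04063 m/day.
t = 1000 / 0.04063 = 2.461e+04 days = 67.4 years.

67 years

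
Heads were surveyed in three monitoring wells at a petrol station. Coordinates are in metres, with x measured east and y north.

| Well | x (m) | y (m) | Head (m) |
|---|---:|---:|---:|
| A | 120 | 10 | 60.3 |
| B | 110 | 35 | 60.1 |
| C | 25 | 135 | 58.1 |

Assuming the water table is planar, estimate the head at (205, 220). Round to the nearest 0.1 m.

With h = a·x + b·y + c and A as origin, the differences give:
  (-10)·a + 25·b = -0.2
  (-95)·a + 125·b = -2.2
Eliminate b (×125 and ×25, subtract): 1125·a = 30.00 → a = ∂h/∂x = +0.02667
Back-substitute: b = ∂h/∂y = +0.002667.
h(205, 220) = 60.3 + (+0.02667)·(85) + (+0.002667)·(210) = 60.3 +2.267 +0.560 = 63.127 m.

63.1 m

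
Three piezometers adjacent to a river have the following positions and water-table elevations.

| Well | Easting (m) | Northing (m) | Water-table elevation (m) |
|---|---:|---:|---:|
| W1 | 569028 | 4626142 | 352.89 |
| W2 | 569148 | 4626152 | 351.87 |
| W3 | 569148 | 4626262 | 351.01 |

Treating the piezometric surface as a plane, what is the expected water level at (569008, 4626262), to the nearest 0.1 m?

With h = a·x + b·y + c and W1 as origin, the differences give:
  120·a + 10·b = -1.02
  120·a + 120·b = -1.88
Eliminate b (×120 and ×10, subtract): 13200·a = -103.600 → a = ∂h/∂x = -0.007848
Back-substitute: b = ∂h/∂y = -0.007818.
h(569008, 4626262) = 352.89 + (-0.007848)·(-20) + (-0.007818)·(120) = 352.89 +0.157 -0.938 = 352.109 m.

352.1 m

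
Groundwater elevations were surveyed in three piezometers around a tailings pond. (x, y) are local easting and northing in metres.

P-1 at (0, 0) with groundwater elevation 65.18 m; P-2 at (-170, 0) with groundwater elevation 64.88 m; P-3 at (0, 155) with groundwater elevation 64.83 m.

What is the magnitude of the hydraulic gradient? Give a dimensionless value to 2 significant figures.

∂h/∂x = (64.88 − 65.18) / (-170 − 0) = +0.001765
∂h/∂y = (64.83 − 65.18) / (155 − 0) = -0.002258
|∇h| = √(0.001765² + -0.002258²) = 0.002866

0.0029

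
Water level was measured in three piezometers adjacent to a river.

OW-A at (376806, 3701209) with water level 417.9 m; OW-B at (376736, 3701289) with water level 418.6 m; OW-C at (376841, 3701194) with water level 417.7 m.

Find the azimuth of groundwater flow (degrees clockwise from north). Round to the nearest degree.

152°

Three-point gradient (reference OW-A): Δ to OW-B = (-70, 80, +0.7), Δ to OW-C = (35, -15, -0.2).
∂h/∂x = -0.003143, ∂h/∂y = +0.006000 (det = -1750).
Flow direction (−∇h) has components (+0.003143 E, -0.006000 N).
Azimuth = atan2(E, N) = atan2(+0.003143, -0.006000) = 152.4° ≈ 152°.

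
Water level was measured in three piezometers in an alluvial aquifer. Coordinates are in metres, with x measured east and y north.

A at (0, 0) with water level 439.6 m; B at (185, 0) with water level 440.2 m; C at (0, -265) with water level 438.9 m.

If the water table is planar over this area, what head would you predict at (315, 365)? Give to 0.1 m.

441.6 m

∂h/∂x = (440.2 − 439.6) / (185 − 0) = +0.003243
∂h/∂y = (438.9 − 439.6) / (-265 − 0) = +0.002642
h(315, 365) = 439.6 + (+0.003243)·(315) + (+0.002642)·(365) = 439.6 +1.022 +0.964 = 441.586 m.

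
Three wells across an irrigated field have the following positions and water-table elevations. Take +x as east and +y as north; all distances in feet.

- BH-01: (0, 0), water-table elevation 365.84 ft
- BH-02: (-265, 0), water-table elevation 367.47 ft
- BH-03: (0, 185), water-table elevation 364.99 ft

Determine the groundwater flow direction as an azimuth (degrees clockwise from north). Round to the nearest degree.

053°

∂h/∂x = (367.47 − 365.84) / (-265 − 0) = -0.006151
∂h/∂y = (364.99 − 365.84) / (185 − 0) = -0.004595
Flow direction (−∇h) has components (+0.006151 E, +0.004595 N).
Azimuth = atan2(E, N) = atan2(+0.006151, +0.004595) = 53.2° ≈ 053°.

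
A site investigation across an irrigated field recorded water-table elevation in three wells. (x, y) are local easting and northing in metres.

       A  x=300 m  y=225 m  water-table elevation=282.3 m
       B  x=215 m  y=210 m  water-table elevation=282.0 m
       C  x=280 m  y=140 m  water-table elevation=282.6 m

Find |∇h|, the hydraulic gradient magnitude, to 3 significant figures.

Taking A as reference: B−A = (-85, -15, -0.3); C−A = (-20, -85, +0.3).
Solve a·Δx + b·Δy = Δh: det = (-85)·(-85) − (-20)·(-15) = 6925.
∂h/∂x = [(-0.3)·(-85) − (+0.3)·(-15)] / 6925 = +0.004332
∂h/∂y = [(-85)·(+0.3) − (-20)·(-0.3)] / 6925 = -0.004549
|∇h| = √(0.004332² + -0.004549²) = 0.006282

0.00628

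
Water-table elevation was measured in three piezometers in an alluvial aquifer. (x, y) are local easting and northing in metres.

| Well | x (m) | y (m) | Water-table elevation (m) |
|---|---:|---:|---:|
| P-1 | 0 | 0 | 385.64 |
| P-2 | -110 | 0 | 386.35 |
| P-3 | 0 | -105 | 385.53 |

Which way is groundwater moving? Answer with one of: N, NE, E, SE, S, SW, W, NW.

∂h/∂x = (386.35 − 385.64) / (-110 − 0) = -0.006455
∂h/∂y = (385.53 − 385.64) / (-105 − 0) = +0.001048
Flow = −∇h = (+0.006455 east, -0.001048 north), which points east.

E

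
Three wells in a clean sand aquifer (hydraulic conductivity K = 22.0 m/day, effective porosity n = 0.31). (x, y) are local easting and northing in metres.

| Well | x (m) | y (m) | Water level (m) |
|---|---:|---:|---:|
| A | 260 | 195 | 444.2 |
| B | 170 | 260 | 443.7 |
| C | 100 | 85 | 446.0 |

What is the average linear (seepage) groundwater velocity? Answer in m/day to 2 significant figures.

Three-point gradient (reference A): Δ to B = (-90, 65, -0.5), Δ to C = (-160, -110, +1.8).
∂h/∂x = -0.003054, ∂h/∂y = -0.01192 (det = 20300).
|∇h| = √(-0.003054² + -0.01192²) = 0.01231
Seepage velocity v = K·i/n = 22.0 × 0.01231 / 0.31 = 0.8736 m/day.

0.87 m/day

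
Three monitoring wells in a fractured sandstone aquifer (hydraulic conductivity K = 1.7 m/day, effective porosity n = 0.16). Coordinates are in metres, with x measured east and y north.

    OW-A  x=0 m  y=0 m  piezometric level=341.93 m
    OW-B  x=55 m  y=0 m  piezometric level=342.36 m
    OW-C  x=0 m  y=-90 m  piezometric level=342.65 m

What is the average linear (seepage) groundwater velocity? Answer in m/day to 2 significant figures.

0.12 m/day

∂h/∂x = (342.36 − 341.93) / (55 − 0) = +0.007818
∂h/∂y = (342.65 − 341.93) / (-90 − 0) = -0.008000
|∇h| = √(0.007818² + -0.008000²) = 0.01119
Seepage velocity v = K·i/n = 1.7 × 0.01119 / 0.16 = 0.1189 m/day.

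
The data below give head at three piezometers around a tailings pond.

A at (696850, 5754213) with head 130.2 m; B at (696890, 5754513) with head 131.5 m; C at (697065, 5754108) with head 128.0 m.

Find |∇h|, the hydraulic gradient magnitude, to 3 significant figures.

0.00931

Three-point gradient (reference A): Δ to B = (40, 300, +1.3), Δ to C = (215, -105, -2.2).
∂h/∂x = -0.007620, ∂h/∂y = +0.005349 (det = -68700).
|∇h| = √(-0.007620² + 0.005349²) = 0.00931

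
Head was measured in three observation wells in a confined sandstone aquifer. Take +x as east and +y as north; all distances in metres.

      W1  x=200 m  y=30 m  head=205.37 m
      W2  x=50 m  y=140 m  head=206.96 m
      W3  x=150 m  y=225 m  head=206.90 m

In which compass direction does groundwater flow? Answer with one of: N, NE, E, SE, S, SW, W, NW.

Taking W1 as reference: W2−W1 = (-150, 110, +1.59); W3−W1 = (-50, 195, +1.53).
Solve a·Δx + b·Δy = Δh: det = (-150)·195 − (-50)·110 = -23750.
∂h/∂x = [(+1.59)·195 − (+1.53)·110] / -23750 = -0.005968
∂h/∂y = [(-150)·(+1.53) − (-50)·(+1.59)] / -23750 = +0.006316
Flow = −∇h = (+0.005968 east, -0.006316 north), which points southeast.

SE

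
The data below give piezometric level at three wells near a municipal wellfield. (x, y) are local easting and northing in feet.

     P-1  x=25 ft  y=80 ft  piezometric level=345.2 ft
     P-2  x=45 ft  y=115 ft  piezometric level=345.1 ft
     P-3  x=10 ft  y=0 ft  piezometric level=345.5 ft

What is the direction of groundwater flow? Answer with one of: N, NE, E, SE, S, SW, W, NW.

Differences from P-1: to P-2 (Δx, Δy, Δh) = (20, 35, -0.1); to P-3 = (-15, -80, +0.3).
Solve a·Δx + b·Δy = Δh: det = 20·(-80) − (-15)·35 = -1075.
∂h/∂x = [(-0.1)·(-80) − (+0.3)·35] / -1075 = +0.002326
∂h/∂y = [20·(+0.3) − (-15)·(-0.1)] / -1075 = -0.004186
Flow = −∇h = (-0.002326 east, +0.004186 north), which points northwest.

NW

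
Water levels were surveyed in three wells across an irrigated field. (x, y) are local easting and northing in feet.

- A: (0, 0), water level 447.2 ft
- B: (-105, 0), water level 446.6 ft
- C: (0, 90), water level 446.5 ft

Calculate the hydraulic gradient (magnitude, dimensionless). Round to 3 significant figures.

∂h/∂x = (446.6 − 447.2) / (-105 − 0) = +0.005714
∂h/∂y = (446.5 − 447.2) / (90 − 0) = -0.007778
|∇h| = √(0.005714² + -0.007778²) = 0.009651

0.00965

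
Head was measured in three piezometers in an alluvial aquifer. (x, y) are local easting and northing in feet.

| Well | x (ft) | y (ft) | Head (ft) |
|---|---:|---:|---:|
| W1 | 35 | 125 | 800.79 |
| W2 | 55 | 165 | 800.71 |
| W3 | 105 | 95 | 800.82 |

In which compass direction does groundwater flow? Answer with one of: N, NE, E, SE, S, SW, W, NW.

N

Differences from W1: to W2 (Δx, Δy, Δh) = (20, 40, -0.08); to W3 = (70, -30, +0.03).
Solve a·Δx + b·Δy = Δh: det = 20·(-30) − 70·40 = -3400.
∂h/∂x = [(-0.08)·(-30) − (+0.03)·40] / -3400 = -0.0003529
∂h/∂y = [20·(+0.03) − 70·(-0.08)] / -3400 = -0.001824
Flow = −∇h = (+0.0003529 east, +0.001824 north), which points north.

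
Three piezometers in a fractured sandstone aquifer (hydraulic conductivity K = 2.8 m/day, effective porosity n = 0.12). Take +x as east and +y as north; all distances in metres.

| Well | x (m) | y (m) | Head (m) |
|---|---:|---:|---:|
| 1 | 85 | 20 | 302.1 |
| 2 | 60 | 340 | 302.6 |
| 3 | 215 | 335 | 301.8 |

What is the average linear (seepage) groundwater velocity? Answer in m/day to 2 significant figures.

0.12 m/day

Taking 1 as reference: 2−1 = (-25, 320, +0.5); 3−1 = (130, 315, -0.3).
Determinant of the coordinate differences = (-25)·315 − 130·320 = -49475.
∂h/∂x = [(+0.5)·315 − (-0.3)·320] / -49475 = -0.005124
∂h/∂y = [(-25)·(-0.3) − 130·(+0.5)] / -49475 = +0.001162
|∇h| = √(-0.005124² + 0.001162²) = 0.005254
Seepage velocity v = K·i/n = 2.8 × 0.005254 / 0.12 = 0.1226 m/day.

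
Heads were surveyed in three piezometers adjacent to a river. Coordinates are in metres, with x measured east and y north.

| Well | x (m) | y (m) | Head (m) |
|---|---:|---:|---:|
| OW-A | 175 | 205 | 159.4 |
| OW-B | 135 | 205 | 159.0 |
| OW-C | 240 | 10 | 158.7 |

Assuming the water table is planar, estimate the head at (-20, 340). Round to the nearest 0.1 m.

158.4 m

Differences from OW-A: to OW-B (Δx, Δy, Δh) = (-40, 0, -0.4); to OW-C = (65, -195, -0.7).
Solve a·Δx + b·Δy = Δh: det = (-40)·(-195) − 65·0 = 7800.
∂h/∂x = [(-0.4)·(-195) − (-0.7)·0] / 7800 = +0.01000
∂h/∂y = [(-40)·(-0.7) − 65·(-0.4)] / 7800 = +0.006923
h(-20, 340) = 159.4 + (+0.01000)·(-195) + (+0.006923)·(135) = 159.4 -1.950 +0.935 = 158.385 m.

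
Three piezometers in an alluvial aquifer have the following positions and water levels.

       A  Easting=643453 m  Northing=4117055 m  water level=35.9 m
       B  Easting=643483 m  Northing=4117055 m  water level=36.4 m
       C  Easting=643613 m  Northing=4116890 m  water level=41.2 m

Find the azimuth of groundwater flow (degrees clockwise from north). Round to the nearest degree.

With h = a·x + b·y + c and A as origin, the differences give:
  30·a + 0·b = +0.5
  160·a + (-165)·b = +5.3
Eliminate b (×(-165) and ×0, subtract): -4950·a = -82.50 → a = ∂h/∂x = +0.01667
Back-substitute: b = ∂h/∂y = -0.01596.
Flow direction (−∇h) has components (-0.01667 E, +0.01596 N).
Azimuth = atan2(E, N) = atan2(-0.01667, +0.01596) = 313.8° ≈ 314°.

314°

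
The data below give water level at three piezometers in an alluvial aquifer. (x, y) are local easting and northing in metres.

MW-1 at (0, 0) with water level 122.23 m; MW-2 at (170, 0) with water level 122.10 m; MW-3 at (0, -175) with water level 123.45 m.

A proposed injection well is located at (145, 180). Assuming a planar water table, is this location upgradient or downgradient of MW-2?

∂h/∂x = (122.10 − 122.23) / (170 − 0) = -0.0007647
∂h/∂y = (123.45 − 122.23) / (-175 − 0) = -0.006971
Head at (145, 180) = 122.23 + (-0.0007647)·(145) + (-0.006971)·(180) = 120.86 m.
That is lower than the 122.10 m at MW-2, so the point is downgradient.

downgradient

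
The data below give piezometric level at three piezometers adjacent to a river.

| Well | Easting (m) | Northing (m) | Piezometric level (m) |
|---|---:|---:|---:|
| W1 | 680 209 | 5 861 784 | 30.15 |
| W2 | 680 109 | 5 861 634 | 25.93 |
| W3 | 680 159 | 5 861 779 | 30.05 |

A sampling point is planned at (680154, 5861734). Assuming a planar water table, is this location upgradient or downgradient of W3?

Three-point gradient (reference W1): Δ to W2 = (-100, -150, -4.22), Δ to W3 = (-50, -5, -0.10).
∂h/∂x = -0.0008714, ∂h/∂y = +0.02871 (det = -7000).
Head at (680154, 5861734) = 30.15 + (-0.0008714)·(-55) + (+0.02871)·(-50) = 28.76 m.
That is lower than the 30.05 m at W3, so the point is downgradient.

downgradient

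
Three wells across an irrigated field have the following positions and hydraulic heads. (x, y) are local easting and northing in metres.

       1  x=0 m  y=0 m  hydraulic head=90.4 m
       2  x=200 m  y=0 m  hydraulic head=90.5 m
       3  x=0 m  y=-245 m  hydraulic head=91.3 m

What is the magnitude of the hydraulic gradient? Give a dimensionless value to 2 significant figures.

∂h/∂x = (90.5 − 90.4) / (200 − 0) = +0.0005000
∂h/∂y = (91.3 − 90.4) / (-245 − 0) = -0.003673
|∇h| = √(0.0005000² + -0.003673²) = 0.003707

0.0037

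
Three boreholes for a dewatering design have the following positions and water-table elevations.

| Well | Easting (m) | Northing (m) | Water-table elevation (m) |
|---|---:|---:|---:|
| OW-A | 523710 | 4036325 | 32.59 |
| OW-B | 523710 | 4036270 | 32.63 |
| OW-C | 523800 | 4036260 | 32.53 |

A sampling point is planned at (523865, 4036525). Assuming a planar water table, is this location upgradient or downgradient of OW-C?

Three-point gradient (reference OW-A): Δ to OW-B = (0, -55, +0.04), Δ to OW-C = (90, -65, -0.06).
∂h/∂x = -0.001192, ∂h/∂y = -0.0007273 (det = 4950).
Head at (523865, 4036525) = 32.59 + (-0.001192)·(155) + (-0.0007273)·(200) = 32.26 m.
That is lower than the 32.53 m at OW-C, so the point is downgradient.

downgradient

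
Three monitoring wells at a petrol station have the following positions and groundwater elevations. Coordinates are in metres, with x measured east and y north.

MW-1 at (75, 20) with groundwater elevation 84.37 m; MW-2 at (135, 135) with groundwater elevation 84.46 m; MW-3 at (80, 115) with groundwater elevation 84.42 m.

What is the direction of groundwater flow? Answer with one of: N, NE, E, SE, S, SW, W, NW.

Taking MW-1 as reference: MW-2−MW-1 = (60, 115, +0.09); MW-3−MW-1 = (5, 95, +0.05).
Solve a·Δx + b·Δy = Δh: det = 60·95 − 5·115 = 5125.
∂h/∂x = [(+0.09)·95 − (+0.05)·115] / 5125 = +0.0005463
∂h/∂y = [60·(+0.05) − 5·(+0.09)] / 5125 = +0.0004976
Flow = −∇h = (-0.0005463 east, -0.0004976 north), which points southwest.

SW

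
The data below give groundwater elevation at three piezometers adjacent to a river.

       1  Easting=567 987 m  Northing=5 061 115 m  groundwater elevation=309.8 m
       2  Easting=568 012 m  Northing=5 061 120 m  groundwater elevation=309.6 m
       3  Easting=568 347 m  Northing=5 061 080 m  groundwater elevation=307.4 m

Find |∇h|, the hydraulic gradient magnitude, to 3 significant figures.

Taking 1 as reference: 2−1 = (25, 5, -0.2); 3−1 = (360, -35, -2.4).
Solve a·Δx + b·Δy = Δh: det = 25·(-35) − 360·5 = -2675.
∂h/∂x = [(-0.2)·(-35) − (-2.4)·5] / -2675 = -0.007103
∂h/∂y = [25·(-2.4) − 360·(-0.2)] / -2675 = -0.004486
|∇h| = √(-0.007103² + -0.004486²) = 0.008401

0.00840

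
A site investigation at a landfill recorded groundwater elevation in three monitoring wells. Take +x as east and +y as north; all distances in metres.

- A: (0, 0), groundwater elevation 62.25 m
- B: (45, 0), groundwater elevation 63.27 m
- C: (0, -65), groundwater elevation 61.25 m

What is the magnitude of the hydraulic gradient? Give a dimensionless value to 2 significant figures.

0.027

∂h/∂x = (63.27 − 62.25) / (45 − 0) = +0.02267
∂h/∂y = (61.25 − 62.25) / (-65 − 0) = +0.01538
|∇h| = √(0.02267² + 0.01538²) = 0.02739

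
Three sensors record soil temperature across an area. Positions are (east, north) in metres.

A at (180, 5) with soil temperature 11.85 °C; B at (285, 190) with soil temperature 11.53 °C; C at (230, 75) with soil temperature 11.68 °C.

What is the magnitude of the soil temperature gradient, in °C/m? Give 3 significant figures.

0.00486 °C/m

Differences from A: to B (Δx, Δy, Δh) = (105, 185, -0.32); to C = (50, 70, -0.17).
Determinant of the coordinate differences = 105·70 − 50·185 = -1900.
∂T/∂x = [(-0.32)·70 − (-0.17)·185] / -1900 = -0.004763
∂T/∂y = [105·(-0.17) − 50·(-0.32)] / -1900 = +0.0009737
|∇f| = √(-0.004763² + 0.0009737²) = 0.004862 °C/m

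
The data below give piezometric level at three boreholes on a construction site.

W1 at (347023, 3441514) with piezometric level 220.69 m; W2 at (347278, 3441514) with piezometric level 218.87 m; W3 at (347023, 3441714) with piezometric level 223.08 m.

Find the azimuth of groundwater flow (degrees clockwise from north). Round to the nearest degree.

∂h/∂x = (218.87 − 220.69) / (347278 − 347023) = -0.007137
∂h/∂y = (223.08 − 220.69) / (3441714 − 3441514) = +0.01195
Flow direction (−∇h) has components (+0.007137 E, -0.01195 N).
Azimuth = atan2(E, N) = atan2(+0.007137, -0.01195) = 149.2° ≈ 149°.

149°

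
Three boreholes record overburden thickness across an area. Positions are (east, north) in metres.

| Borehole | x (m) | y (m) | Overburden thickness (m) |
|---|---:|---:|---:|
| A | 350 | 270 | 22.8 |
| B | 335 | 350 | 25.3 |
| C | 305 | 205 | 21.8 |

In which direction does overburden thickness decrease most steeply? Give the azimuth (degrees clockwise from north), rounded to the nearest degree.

147°

With d = a·x + b·y + c and A as origin, the differences give:
  (-15)·a + 80·b = +2.5
  (-45)·a + (-65)·b = -1.0
Eliminate b (×(-65) and ×80, subtract): 4575·a = -82.50 → a = ∂d/∂x = -0.01803
Back-substitute: b = ∂d/∂y = +0.02787.
Steepest decrease is along −∇f: components (+0.01803 E, -0.02787 N).
Azimuth = atan2(+0.01803, -0.02787) = 147.1° ≈ 147°.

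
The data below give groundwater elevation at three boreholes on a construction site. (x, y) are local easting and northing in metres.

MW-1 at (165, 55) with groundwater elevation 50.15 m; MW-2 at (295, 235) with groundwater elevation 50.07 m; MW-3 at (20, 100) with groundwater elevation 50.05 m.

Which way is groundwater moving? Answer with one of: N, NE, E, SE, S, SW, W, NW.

Three-point gradient (reference MW-1): Δ to MW-2 = (130, 180, -0.08), Δ to MW-3 = (-145, 45, -0.10).
∂h/∂x = +0.0004507, ∂h/∂y = -0.0007700 (det = 31950).
Flow = −∇h = (-0.0004507 east, +0.0007700 north), which points northwest.

NW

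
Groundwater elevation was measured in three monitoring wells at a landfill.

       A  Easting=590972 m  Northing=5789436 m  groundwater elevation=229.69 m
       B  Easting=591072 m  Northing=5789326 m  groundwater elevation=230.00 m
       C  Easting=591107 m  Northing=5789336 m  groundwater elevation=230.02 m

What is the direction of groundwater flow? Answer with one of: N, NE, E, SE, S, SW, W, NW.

Taking A as reference: B−A = (100, -110, +0.31); C−A = (135, -100, +0.33).
Solve a·Δx + b·Δy = Δh: det = 100·(-100) − 135·(-110) = 4850.
∂h/∂x = [(+0.31)·(-100) − (+0.33)·(-110)] / 4850 = +0.001093
∂h/∂y = [100·(+0.33) − 135·(+0.31)] / 4850 = -0.001825
Flow = −∇h = (-0.001093 east, +0.001825 north), which points northwest.

NW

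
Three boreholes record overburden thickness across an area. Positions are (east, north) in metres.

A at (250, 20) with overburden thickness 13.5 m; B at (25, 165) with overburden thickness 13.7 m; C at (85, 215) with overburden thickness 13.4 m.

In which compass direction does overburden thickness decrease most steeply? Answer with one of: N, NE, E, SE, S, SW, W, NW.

NE

Differences from A: to B (Δx, Δy, Δh) = (-225, 145, +0.2); to C = (-165, 195, -0.1).
Solve a·Δx + b·Δy = Δd: det = (-225)·195 − (-165)·145 = -19950.
∂d/∂x = [(+0.2)·195 − (-0.1)·145] / -19950 = -0.002682
∂d/∂y = [(-225)·(-0.1) − (-165)·(+0.2)] / -19950 = -0.002782
Steepest decrease is along −∇f = (+0.002682 E, +0.002782 N) → northeast.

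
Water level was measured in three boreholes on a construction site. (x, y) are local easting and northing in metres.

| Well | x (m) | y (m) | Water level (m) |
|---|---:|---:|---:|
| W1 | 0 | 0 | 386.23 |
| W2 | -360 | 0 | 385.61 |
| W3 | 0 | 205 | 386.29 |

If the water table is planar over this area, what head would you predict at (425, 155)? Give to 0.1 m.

387.0 m

∂h/∂x = (385.61 − 386.23) / (-360 − 0) = +0.001722
∂h/∂y = (386.29 − 386.23) / (205 − 0) = +0.0002927
h(425, 155) = 386.23 + (+0.001722)·(425) + (+0.0002927)·(155) = 386.23 +0.732 +0.045 = 387.007 m.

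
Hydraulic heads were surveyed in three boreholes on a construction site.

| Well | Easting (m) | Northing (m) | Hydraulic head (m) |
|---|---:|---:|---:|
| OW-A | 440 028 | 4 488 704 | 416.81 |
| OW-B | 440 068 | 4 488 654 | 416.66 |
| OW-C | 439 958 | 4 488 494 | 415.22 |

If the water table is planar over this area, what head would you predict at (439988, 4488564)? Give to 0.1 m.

With h = a·x + b·y + c and OW-A as origin, the differences give:
  40·a + (-50)·b = -0.15
  (-70)·a + (-210)·b = -1.59
Eliminate b (×(-210) and ×(-50), subtract): -11900·a = -48.000 → a = ∂h/∂x = +0.004034
Back-substitute: b = ∂h/∂y = +0.006227.
h(439988, 4488564) = 416.81 + (+0.004034)·(-40) + (+0.006227)·(-140) = 416.81 -0.161 -0.872 = 415.777 m.

415.8 m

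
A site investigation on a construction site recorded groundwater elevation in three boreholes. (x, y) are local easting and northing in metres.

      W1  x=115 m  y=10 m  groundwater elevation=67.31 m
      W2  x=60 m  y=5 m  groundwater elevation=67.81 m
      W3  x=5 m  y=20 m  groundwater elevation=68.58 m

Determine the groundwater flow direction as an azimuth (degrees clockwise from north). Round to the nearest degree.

143°

Taking W1 as reference: W2−W1 = (-55, -5, +0.50); W3−W1 = (-110, 10, +1.27).
Determinant of the coordinate differences = (-55)·10 − (-110)·(-5) = -1100.
∂h/∂x = [(+0.50)·10 − (+1.27)·(-5)] / -1100 = -0.01032
∂h/∂y = [(-55)·(+1.27) − (-110)·(+0.50)] / -1100 = +0.01350
Flow direction (−∇h) has components (+0.01032 E, -0.01350 N).
Azimuth = atan2(E, N) = atan2(+0.01032, -0.01350) = 142.6° ≈ 143°.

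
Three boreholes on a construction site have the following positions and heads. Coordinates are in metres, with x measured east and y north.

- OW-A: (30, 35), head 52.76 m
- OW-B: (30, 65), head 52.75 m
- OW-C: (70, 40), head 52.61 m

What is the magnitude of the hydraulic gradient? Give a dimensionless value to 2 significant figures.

0.0037

Three-point gradient (reference OW-A): Δ to OW-B = (0, 30, -0.01), Δ to OW-C = (40, 5, -0.15).
∂h/∂x = -0.003708, ∂h/∂y = -0.0003333 (det = -1200).
|∇h| = √(-0.003708² + -0.0003333²) = 0.003723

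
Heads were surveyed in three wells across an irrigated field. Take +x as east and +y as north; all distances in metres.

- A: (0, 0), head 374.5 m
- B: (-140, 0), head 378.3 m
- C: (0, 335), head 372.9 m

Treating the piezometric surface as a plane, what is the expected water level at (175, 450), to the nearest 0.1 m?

367.6 m

∂h/∂x = (378.3 − 374.5) / (-140 − 0) = -0.02714
∂h/∂y = (372.9 − 374.5) / (335 − 0) = -0.004776
h(175, 450) = 374.5 + (-0.02714)·(175) + (-0.004776)·(450) = 374.5 -4.750 -2.149 = 367.601 m.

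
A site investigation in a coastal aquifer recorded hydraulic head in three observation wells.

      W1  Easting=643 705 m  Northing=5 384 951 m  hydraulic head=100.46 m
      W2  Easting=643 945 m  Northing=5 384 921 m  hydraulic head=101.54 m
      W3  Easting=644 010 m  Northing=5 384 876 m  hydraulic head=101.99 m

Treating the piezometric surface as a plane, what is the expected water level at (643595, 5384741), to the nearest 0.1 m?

Taking W1 as reference: W2−W1 = (240, -30, +1.08); W3−W1 = (305, -75, +1.53).
Determinant of the coordinate differences = 240·(-75) − 305·(-30) = -8850.
∂h/∂x = [(+1.08)·(-75) − (+1.53)·(-30)] / -8850 = +0.003966
∂h/∂y = [240·(+1.53) − 305·(+1.08)] / -8850 = -0.004271
h(643595, 5384741) = 100.46 + (+0.003966)·(-110) + (-0.004271)·(-210) = 100.46 -0.436 +0.897 = 100.921 m.

100.9 m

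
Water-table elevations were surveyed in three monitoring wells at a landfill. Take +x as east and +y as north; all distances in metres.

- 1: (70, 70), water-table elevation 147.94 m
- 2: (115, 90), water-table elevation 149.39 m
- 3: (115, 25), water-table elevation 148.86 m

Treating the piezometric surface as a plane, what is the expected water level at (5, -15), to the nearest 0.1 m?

Taking 1 as reference: 2−1 = (45, 20, +1.45); 3−1 = (45, -45, +0.92).
Solve a·Δx + b·Δy = Δh: det = 45·(-45) − 45·20 = -2925.
∂h/∂x = [(+1.45)·(-45) − (+0.92)·20] / -2925 = +0.02860
∂h/∂y = [45·(+0.92) − 45·(+1.45)] / -2925 = +0.008154
h(5, -15) = 147.94 + (+0.02860)·(-65) + (+0.008154)·(-85) = 147.94 -1.859 -0.693 = 145.388 m.

145.4 m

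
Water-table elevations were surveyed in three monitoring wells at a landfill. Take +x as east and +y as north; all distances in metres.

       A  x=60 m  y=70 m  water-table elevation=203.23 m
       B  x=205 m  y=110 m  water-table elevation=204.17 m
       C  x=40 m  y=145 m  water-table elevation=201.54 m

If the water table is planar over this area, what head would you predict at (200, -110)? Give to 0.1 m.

Taking A as reference: B−A = (145, 40, +0.94); C−A = (-20, 75, -1.69).
Determinant of the coordinate differences = 145·75 − (-20)·40 = 11675.
∂h/∂x = [(+0.94)·75 − (-1.69)·40] / 11675 = +0.01183
∂h/∂y = [145·(-1.69) − (-20)·(+0.94)] / 11675 = -0.01938
h(200, -110) = 203.23 + (+0.01183)·(140) + (-0.01938)·(-180) = 203.23 +1.656 +3.488 = 208.374 m.

208.4 m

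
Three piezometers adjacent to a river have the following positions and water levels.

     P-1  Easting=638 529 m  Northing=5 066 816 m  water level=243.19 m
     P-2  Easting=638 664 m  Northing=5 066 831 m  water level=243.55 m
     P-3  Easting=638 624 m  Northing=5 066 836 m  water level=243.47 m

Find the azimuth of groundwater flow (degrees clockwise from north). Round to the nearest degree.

With h = a·x + b·y + c and P-1 as origin, the differences give:
  135·a + 15·b = +0.36
  95·a + 20·b = +0.28
Eliminate b (×20 and ×15, subtract): 1275·a = 3.000 → a = ∂h/∂x = +0.002353
Back-substitute: b = ∂h/∂y = +0.002824.
Flow direction (−∇h) has components (-0.002353 E, -0.002824 N).
Azimuth = atan2(E, N) = atan2(-0.002353, -0.002824) = 219.8° ≈ 220°.

220°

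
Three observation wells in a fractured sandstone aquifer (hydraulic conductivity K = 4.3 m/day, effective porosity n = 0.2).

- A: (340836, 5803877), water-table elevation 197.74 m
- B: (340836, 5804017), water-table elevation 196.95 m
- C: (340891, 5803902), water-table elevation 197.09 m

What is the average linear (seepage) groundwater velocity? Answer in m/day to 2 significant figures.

Taking A as reference: B−A = (0, 140, -0.79); C−A = (55, 25, -0.65).
Determinant of the coordinate differences = 0·25 − 55·140 = -7700.
∂h/∂x = [(-0.79)·25 − (-0.65)·140] / -7700 = -0.009253
∂h/∂y = [0·(-0.65) − 55·(-0.79)] / -7700 = -0.005643
|∇h| = √(-0.009253² + -0.005643²) = 0.01084
Seepage velocity v = K·i/n = 4.3 × 0.01084 / 0.2 = 0.2331 m/day.

0.23 m/day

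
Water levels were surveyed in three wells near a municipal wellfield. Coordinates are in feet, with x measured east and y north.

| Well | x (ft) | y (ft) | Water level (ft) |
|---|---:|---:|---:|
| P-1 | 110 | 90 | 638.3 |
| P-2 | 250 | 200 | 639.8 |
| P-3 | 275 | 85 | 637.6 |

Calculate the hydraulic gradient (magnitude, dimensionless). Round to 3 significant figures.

Differences from P-1: to P-2 (Δx, Δy, Δh) = (140, 110, +1.5); to P-3 = (165, -5, -0.7).
Determinant of the coordinate differences = 140·(-5) − 165·110 = -18850.
∂h/∂x = [(+1.5)·(-5) − (-0.7)·110] / -18850 = -0.003687
∂h/∂y = [140·(-0.7) − 165·(+1.5)] / -18850 = +0.01833
|∇h| = √(-0.003687² + 0.01833²) = 0.0187

0.0187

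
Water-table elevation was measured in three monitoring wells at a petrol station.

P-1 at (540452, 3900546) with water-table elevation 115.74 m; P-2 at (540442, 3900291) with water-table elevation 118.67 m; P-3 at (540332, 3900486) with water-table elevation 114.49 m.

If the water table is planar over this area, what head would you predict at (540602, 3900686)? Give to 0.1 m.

Taking P-1 as reference: P-2−P-1 = (-10, -255, +2.93); P-3−P-1 = (-120, -60, -1.25).
Determinant of the coordinate differences = (-10)·(-60) − (-120)·(-255) = -30000.
∂h/∂x = [(+2.93)·(-60) − (-1.25)·(-255)] / -30000 = +0.01649
∂h/∂y = [(-10)·(-1.25) − (-120)·(+2.93)] / -30000 = -0.01214
h(540602, 3900686) = 115.74 + (+0.01649)·(150) + (-0.01214)·(140) = 115.74 +2.473 -1.699 = 116.514 m.

116.5 m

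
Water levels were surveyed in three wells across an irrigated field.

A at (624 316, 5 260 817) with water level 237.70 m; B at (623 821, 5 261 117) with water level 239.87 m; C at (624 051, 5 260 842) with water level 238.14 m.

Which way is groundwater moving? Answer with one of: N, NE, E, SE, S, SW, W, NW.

With h = a·x + b·y + c and A as origin, the differences give:
  (-495)·a + 300·b = +2.17
  (-265)·a + 25·b = +0.44
Eliminate b (×25 and ×300, subtract): 67125·a = -77.750 → a = ∂h/∂x = -0.001158
Back-substitute: b = ∂h/∂y = +0.005322.
Flow = −∇h = (+0.001158 east, -0.005322 north), which points south.

S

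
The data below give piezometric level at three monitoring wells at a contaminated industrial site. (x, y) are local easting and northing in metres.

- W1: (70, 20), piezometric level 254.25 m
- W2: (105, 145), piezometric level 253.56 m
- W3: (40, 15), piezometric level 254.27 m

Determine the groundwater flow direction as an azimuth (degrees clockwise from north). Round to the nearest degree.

With h = a·x + b·y + c and W1 as origin, the differences give:
  35·a + 125·b = -0.69
  (-30)·a + (-5)·b = +0.02
Eliminate b (×(-5) and ×125, subtract): 3575·a = 0.950 → a = ∂h/∂x = +0.0002657
Back-substitute: b = ∂h/∂y = -0.005594.
Flow direction (−∇h) has components (-0.0002657 E, +0.005594 N).
Azimuth = atan2(E, N) = atan2(-0.0002657, +0.005594) = 357.3° ≈ 357°.

357°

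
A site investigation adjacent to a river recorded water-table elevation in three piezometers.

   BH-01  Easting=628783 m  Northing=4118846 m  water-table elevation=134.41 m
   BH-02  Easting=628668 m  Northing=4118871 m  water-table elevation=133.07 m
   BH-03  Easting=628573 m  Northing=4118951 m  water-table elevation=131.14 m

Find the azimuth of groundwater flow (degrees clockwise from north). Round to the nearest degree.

Differences from BH-01: to BH-02 (Δx, Δy, Δh) = (-115, 25, -1.34); to BH-03 = (-210, 105, -3.27).
Solve a·Δx + b·Δy = Δh: det = (-115)·105 − (-210)·25 = -6825.
∂h/∂x = [(-1.34)·105 − (-3.27)·25] / -6825 = +0.008637
∂h/∂y = [(-115)·(-3.27) − (-210)·(-1.34)] / -6825 = -0.01387
Flow direction (−∇h) has components (-0.008637 E, +0.01387 N).
Azimuth = atan2(E, N) = atan2(-0.008637, +0.01387) = 328.1° ≈ 328°.

328°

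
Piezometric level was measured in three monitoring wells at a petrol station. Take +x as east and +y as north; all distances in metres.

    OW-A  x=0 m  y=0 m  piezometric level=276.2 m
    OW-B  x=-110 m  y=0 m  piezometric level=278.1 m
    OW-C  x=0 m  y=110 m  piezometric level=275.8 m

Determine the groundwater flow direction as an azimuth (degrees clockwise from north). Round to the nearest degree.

∂h/∂x = (278.1 − 276.2) / (-110 − 0) = -0.01727
∂h/∂y = (275.8 − 276.2) / (110 − 0) = -0.003636
Flow direction (−∇h) has components (+0.01727 E, +0.003636 N).
Azimuth = atan2(E, N) = atan2(+0.01727, +0.003636) = 78.1° ≈ 078°.

078°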